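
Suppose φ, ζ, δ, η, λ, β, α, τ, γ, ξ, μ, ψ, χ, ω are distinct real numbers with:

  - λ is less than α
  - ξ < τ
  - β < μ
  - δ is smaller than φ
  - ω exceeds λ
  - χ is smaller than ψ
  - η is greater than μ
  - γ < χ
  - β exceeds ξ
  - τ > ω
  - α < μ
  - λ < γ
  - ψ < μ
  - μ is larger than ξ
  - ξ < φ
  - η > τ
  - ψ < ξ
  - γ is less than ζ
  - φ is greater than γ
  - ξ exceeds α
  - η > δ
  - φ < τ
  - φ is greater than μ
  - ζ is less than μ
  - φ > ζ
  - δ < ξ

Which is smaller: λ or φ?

λ

Link the given pairs in sequence: λ < γ; γ < χ; χ < ψ; ψ < ξ; ξ < β; β < μ; μ < φ.
Chaining these gives λ < γ < χ < ψ < ξ < β < μ < φ.
So λ < φ; λ is the smaller of the two.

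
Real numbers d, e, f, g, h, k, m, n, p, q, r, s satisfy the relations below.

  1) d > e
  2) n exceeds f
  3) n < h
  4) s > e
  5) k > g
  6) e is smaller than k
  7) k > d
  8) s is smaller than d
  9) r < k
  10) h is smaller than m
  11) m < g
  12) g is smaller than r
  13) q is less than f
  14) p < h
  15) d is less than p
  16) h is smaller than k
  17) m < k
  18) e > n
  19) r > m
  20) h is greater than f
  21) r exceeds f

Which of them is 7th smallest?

Piecing the relations together gives one ordering: q < f < n < e < s < d < p < h < m < g < r < k.
The 7th smallest is p.

p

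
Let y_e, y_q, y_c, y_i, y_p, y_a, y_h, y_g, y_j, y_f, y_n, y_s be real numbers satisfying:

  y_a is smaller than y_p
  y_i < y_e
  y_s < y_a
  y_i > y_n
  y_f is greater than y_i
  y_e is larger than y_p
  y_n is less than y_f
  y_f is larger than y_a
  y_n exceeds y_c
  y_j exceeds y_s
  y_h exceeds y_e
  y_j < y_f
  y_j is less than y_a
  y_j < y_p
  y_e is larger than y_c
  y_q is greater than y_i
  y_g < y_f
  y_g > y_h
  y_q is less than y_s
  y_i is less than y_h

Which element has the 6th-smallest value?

Piecing the relations together gives one ordering: y_c < y_n < y_i < y_q < y_s < y_j < y_a < y_p < y_e < y_h < y_g < y_f.
Counting 6 from the smallest end gives y_j.

y_j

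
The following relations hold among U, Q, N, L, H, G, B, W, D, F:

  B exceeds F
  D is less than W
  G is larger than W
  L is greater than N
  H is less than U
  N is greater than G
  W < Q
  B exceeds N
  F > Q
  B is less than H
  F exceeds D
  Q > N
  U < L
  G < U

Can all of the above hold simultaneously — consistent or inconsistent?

consistent

Every relation is compatible with D < W < G < N < Q < F < B < H < U < L; the set is consistent.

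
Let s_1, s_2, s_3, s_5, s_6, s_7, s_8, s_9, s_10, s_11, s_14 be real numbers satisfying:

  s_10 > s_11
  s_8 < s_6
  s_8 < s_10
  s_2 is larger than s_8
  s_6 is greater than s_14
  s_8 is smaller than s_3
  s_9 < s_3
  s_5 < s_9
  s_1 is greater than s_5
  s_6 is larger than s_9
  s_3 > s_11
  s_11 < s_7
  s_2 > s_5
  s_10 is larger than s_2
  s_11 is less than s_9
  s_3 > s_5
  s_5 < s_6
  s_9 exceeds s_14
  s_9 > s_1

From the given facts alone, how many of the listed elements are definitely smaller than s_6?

The elements the relations force below s_6 are s_8, s_5, s_1, s_11, s_14, s_9 — no chain reaches any other.
That is 6.

6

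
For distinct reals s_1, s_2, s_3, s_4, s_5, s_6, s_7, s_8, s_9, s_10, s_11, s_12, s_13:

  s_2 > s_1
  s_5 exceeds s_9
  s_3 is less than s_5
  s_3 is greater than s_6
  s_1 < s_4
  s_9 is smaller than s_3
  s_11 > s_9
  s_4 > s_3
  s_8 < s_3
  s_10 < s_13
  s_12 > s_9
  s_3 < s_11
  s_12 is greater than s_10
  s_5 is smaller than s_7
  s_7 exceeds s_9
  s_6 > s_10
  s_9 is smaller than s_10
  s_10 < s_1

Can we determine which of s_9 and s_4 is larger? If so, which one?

s_4

The relevant relations are s_9 < s_10; s_10 < s_6; s_6 < s_3; s_3 < s_4.
Chaining these gives s_9 < s_10 < s_6 < s_3 < s_4.
So s_4 is larger.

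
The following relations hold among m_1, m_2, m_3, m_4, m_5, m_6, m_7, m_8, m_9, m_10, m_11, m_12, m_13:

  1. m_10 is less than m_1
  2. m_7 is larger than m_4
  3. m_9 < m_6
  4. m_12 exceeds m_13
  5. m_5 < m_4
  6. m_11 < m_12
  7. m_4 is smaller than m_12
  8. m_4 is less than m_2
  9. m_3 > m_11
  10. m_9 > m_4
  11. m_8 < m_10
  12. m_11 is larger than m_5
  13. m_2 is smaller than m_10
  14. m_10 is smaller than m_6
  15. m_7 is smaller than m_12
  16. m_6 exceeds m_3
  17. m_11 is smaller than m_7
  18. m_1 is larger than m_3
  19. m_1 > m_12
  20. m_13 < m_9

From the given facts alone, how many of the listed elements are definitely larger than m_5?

The elements the relations force above m_5 are m_4, m_11, m_7, m_3, m_2, m_10, m_9, m_12, m_1, m_6 — no chain reaches any other.
That is 10.

10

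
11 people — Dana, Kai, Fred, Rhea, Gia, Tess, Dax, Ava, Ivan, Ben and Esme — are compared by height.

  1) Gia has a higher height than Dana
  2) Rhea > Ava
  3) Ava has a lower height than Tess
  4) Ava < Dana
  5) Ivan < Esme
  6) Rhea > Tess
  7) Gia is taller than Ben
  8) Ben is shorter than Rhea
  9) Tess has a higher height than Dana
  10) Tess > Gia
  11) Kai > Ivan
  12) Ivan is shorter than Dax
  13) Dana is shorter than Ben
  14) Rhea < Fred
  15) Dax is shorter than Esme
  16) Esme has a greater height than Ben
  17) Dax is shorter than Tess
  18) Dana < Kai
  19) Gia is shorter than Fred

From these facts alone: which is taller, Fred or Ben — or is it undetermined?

Fred

Ben < Gia and Gia < Tess give Ben < Tess.
Then Tess < Rhea extends the chain to Rhea.
With Rhea < Fred: Ben < Gia < Tess < Rhea < Fred.
So Fred is taller.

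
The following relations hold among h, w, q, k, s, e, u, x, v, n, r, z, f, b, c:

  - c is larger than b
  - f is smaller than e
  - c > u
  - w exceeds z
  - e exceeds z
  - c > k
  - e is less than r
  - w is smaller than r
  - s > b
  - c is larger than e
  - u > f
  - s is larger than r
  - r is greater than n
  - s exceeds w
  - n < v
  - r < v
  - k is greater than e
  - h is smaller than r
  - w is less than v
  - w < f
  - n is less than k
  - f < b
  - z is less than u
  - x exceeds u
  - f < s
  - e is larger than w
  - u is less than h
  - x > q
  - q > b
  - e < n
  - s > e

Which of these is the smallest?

Chaining upward from z: directly above it, w, e, u; then f, n, k, h, c, x, r, s, v; then b; then q.
That covers every other element, and nothing is given below z, so z is the smallest.

z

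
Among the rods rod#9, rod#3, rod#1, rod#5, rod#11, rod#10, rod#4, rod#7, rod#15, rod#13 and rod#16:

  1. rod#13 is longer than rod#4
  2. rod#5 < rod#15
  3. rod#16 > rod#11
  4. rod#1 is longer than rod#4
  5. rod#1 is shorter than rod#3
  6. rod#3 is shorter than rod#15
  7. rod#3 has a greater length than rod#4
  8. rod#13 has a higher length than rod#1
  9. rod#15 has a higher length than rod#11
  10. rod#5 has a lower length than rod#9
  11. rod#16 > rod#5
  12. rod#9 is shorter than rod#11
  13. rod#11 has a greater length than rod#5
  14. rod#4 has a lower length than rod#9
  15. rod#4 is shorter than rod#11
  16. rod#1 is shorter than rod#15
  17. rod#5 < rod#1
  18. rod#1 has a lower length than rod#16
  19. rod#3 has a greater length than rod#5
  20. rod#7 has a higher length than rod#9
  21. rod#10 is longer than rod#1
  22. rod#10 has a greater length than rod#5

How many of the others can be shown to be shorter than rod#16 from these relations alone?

From rod#16 the given relations immediately reach rod#5, rod#1, rod#11.
From those, rod#4, rod#9 — 5 in total.
No other element is forced below rod#16 by the given relations, so the count is 5.

5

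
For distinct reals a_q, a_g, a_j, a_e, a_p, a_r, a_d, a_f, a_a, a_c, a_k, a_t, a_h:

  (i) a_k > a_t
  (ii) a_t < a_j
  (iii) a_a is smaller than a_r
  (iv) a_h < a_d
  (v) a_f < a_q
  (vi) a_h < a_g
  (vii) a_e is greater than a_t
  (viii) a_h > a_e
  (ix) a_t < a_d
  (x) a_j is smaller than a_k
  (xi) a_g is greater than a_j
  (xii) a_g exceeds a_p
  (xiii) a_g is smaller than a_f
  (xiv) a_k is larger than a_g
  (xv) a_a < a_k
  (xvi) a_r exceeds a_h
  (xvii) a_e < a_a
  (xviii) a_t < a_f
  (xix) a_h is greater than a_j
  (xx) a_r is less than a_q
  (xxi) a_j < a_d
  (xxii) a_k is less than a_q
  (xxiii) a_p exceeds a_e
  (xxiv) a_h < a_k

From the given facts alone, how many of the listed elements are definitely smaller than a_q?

10

Directly below a_q: a_f, a_k, a_r.
One step further: a_t, a_j, a_h, a_a, a_g (8 so far).
One step further: a_e, a_p (10 so far).
Nothing else is reachable below a_q; 10 in all.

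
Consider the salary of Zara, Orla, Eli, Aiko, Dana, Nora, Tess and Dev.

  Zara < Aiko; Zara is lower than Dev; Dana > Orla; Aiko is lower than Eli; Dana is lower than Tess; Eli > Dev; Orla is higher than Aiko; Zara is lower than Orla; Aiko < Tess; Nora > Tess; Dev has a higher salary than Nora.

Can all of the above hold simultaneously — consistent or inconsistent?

Every relation is compatible with Zara < Aiko < Orla < Dana < Tess < Nora < Dev < Eli; the set is consistent.

consistent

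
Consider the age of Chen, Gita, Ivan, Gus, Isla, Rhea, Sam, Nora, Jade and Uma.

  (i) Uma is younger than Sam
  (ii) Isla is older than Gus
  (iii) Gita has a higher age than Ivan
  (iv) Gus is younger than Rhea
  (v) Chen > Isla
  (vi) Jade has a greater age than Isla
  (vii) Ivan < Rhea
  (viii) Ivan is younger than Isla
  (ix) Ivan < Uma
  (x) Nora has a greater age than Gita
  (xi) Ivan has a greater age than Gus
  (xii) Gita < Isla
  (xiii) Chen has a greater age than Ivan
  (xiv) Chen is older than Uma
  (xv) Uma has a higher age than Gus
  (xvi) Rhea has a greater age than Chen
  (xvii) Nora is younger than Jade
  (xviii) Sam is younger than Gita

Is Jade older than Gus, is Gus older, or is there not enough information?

Chaining the given relations: Gus < Ivan < Uma < Sam < Gita < Nora < Jade.
So Jade is older.

Jade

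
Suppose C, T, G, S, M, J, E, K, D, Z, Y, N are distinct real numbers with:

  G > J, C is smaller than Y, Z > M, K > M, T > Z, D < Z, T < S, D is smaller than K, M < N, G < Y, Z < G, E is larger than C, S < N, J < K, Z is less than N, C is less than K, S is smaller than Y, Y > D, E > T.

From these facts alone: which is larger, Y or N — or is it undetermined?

Following every chain through N: below N we get M, D, Z, T, S.
Y is not reached, and no chain runs the other way from Y to N.
So the given relations leave the order of N and Y undetermined.

undetermined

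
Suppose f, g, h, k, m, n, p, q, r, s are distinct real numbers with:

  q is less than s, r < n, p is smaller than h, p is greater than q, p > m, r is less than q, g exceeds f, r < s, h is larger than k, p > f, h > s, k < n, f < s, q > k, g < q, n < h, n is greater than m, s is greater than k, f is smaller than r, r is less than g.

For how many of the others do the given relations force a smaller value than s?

Directly below s: f, r, k, q.
One step further: g (5 so far).
Nothing else is reachable below s; 5 in all.

5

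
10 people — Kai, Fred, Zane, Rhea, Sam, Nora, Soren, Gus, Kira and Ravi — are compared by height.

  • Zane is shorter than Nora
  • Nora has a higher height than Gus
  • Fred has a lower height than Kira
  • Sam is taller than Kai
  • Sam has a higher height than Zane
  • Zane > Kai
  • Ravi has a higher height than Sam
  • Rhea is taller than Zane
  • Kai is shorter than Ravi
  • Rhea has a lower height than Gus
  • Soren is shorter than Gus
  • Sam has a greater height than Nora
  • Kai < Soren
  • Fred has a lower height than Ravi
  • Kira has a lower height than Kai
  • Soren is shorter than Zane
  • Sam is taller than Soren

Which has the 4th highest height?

Chaining the given pairs: Fred < Kira < Kai < Soren < Zane < Rhea < Gus < Nora < Sam < Ravi.
Counting 4 from the largest end gives Gus.

Gus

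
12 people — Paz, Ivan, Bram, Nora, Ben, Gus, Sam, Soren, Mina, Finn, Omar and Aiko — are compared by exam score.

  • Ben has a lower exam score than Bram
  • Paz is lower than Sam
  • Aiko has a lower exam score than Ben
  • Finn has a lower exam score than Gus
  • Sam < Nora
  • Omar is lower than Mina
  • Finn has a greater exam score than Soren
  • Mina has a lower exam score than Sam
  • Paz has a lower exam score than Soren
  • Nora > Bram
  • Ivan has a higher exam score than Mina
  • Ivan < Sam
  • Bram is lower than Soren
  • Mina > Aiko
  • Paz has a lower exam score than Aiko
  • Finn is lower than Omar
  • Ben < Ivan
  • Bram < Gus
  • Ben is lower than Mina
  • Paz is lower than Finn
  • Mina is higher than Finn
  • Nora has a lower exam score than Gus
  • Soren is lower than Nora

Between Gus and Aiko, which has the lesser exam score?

Aiko < Ben and Ben < Bram give Aiko < Bram.
With Bram < Soren: Aiko < Ben < Bram < Soren.
Then Soren < Finn extends the chain to Finn.
With Finn < Omar: Aiko < Ben < Bram < Soren < Finn < Omar.
With Omar < Mina: Aiko < Ben < Bram < Soren < Finn < Omar < Mina.
Then Mina < Ivan extends the chain to Ivan.
With Ivan < Sam: Aiko < Ben < Bram < Soren < Finn < Omar < Mina < Ivan < Sam.
Then Sam < Nora extends the chain to Nora.
With Nora < Gus: Aiko < Ben < Bram < Soren < Finn < Omar < Mina < Ivan < Sam < Nora < Gus.
So Aiko < Gus; Aiko is the lower of the two.

Aiko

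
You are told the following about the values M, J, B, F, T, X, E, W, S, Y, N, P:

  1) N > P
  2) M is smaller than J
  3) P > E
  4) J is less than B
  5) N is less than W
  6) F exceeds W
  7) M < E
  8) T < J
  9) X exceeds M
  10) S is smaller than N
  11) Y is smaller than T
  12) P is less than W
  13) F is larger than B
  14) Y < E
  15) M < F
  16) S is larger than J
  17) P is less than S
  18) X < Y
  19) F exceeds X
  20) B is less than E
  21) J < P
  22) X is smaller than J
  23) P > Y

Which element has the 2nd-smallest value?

X

The consecutive relations fix a unique order: M < X < Y < T < J < B < E < P < S < N < W < F.
The 2nd smallest is X.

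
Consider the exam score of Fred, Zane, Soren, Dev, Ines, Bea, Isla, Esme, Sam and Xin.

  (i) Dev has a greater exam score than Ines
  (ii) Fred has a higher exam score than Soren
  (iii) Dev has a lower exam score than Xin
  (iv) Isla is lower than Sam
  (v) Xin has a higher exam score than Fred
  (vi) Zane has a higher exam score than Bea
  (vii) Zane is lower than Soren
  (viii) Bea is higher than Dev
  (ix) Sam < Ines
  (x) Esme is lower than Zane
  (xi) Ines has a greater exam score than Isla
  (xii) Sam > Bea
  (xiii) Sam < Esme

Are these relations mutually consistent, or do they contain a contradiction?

Chaining the given relations yields Ines < Dev < Bea < Sam, so Ines < Sam. But one relation states Sam < Ines. These cannot both hold.

inconsistent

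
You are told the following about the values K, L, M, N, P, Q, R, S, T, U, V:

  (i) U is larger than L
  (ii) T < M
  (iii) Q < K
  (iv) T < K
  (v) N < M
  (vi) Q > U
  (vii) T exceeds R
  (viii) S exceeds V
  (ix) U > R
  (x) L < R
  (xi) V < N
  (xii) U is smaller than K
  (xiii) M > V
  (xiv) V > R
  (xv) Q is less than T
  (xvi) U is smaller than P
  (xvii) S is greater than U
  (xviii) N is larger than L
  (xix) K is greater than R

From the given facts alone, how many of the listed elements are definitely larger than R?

9

The elements the relations force above R are V, N, U, Q, T, K, M, P, S — no chain reaches any other.
That is 9.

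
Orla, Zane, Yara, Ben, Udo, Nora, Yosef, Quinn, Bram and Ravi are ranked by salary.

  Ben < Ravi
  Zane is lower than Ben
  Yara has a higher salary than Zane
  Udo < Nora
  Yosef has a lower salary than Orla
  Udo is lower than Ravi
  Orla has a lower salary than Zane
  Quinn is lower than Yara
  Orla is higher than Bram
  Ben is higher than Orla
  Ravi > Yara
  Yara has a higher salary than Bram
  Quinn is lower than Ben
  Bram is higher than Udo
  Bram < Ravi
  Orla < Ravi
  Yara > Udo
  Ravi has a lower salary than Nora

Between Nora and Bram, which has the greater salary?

Following the relations from Bram: Bram < Orla < Zane < Ben < Ravi < Nora.
So Bram < Nora; Nora is the higher of the two.

Nora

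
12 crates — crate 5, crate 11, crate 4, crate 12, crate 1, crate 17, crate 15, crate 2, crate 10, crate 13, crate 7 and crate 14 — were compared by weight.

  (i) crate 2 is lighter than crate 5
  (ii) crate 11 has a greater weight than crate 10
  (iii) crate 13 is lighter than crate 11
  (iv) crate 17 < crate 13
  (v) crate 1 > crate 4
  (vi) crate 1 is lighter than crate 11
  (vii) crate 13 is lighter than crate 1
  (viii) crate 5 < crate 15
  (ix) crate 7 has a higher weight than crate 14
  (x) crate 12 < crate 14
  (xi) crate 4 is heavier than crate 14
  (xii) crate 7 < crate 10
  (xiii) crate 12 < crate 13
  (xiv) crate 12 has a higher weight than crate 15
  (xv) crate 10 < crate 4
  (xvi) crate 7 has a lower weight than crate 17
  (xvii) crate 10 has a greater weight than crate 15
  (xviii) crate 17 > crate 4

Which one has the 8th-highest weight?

crate 14

The consecutive relations fix a unique order: crate 2 < crate 5 < crate 15 < crate 12 < crate 14 < crate 7 < crate 10 < crate 4 < crate 17 < crate 13 < crate 1 < crate 11.
Counting 8 from the largest end gives crate 14.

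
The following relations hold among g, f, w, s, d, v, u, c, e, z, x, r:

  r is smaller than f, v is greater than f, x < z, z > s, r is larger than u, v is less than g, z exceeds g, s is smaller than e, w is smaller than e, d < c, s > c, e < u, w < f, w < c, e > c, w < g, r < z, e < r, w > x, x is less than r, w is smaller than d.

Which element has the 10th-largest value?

The consecutive relations fix a unique order: x < w < d < c < s < e < u < r < f < v < g < z.
Counting 10 from the largest end gives d.

d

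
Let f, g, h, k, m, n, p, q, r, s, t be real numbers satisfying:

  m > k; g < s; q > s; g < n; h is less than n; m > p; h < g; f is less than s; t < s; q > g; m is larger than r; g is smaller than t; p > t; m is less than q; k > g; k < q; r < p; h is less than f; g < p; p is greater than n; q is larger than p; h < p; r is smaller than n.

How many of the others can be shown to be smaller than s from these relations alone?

4

The elements the relations force below s are h, g, t, f — no chain reaches any other.
That is 4.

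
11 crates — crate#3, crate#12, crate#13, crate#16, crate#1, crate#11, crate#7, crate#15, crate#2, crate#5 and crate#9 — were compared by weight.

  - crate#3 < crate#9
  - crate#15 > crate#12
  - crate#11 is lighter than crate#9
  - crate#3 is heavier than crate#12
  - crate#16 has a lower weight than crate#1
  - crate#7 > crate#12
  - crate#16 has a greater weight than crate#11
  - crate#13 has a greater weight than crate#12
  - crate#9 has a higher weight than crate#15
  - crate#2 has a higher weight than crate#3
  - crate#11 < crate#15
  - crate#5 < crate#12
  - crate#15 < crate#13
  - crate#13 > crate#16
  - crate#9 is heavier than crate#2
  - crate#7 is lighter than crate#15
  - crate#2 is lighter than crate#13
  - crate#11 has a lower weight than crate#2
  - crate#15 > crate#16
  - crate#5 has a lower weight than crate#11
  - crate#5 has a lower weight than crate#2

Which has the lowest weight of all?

Chaining upward from crate#5: directly above it, crate#11, crate#12, crate#2; then crate#3, crate#16, crate#7, crate#15, crate#13, crate#9; then crate#1.
That covers every other element, and nothing is given below crate#5, so crate#5 is the lowest weight.

crate#5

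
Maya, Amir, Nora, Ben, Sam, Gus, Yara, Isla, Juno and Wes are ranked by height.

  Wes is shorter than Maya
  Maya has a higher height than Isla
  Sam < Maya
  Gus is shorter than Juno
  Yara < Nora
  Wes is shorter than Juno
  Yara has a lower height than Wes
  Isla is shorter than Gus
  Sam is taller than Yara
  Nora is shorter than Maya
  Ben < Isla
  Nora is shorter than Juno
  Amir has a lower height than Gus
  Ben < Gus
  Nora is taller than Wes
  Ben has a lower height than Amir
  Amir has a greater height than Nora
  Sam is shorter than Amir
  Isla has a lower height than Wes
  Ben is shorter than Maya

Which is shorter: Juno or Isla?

Link the given pairs in sequence: Isla < Wes; Wes < Nora; Nora < Amir; Amir < Gus; Gus < Juno.
Together: Isla < Wes < Nora < Amir < Gus < Juno.
So Isla < Juno; Isla is the shorter of the two.

Isla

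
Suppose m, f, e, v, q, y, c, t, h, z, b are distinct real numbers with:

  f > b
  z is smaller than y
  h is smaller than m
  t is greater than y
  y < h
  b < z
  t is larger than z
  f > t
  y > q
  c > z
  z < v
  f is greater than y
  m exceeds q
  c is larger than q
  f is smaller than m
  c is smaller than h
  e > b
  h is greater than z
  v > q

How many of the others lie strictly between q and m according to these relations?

5

The relations place q below m. An element lies strictly between them when it is forced above q and also forced below m.
Above q: {c, y, h, v, t, f}. Below m: {b, z, c, y, h, t, f}.
Intersection: {c, y, h, t, f} — 5.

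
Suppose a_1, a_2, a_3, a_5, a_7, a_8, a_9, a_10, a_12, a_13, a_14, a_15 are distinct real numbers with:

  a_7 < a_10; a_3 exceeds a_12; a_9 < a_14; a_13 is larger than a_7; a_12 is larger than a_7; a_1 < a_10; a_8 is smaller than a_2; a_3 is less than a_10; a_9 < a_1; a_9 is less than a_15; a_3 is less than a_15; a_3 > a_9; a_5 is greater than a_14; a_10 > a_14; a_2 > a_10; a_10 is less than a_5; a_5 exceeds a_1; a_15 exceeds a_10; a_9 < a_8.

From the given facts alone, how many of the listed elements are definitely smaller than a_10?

Directly below a_10: a_1, a_7, a_14, a_3.
One step further: a_9, a_12 (6 so far).
No other element is forced below a_10 by the given relations, so the count is 6.

6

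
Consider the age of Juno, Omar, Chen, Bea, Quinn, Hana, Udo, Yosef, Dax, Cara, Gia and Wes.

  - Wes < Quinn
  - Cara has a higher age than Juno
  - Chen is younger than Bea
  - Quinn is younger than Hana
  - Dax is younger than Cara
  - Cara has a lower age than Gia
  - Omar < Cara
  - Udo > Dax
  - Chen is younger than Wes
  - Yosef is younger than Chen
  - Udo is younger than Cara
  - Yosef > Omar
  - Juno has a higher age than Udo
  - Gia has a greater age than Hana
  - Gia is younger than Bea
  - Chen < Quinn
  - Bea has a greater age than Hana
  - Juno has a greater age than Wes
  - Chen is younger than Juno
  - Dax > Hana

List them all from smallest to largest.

The consecutive links are each given: Omar < Yosef; Yosef < Chen; Chen < Wes; Wes < Quinn; Quinn < Hana; Hana < Dax; Dax < Udo; Udo < Juno; Juno < Cara; Cara < Gia; Gia < Bea.

Omar < Yosef < Chen < Wes < Quinn < Hana < Dax < Udo < Juno < Cara < Gia < Bea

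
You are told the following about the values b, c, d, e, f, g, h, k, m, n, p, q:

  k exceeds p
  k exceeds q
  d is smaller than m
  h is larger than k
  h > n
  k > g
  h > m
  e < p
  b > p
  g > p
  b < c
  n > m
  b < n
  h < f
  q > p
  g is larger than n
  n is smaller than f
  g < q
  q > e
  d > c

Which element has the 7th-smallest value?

n

Chaining the given pairs: e < p < b < c < d < m < n < g < q < k < h < f.
The 7th smallest is n.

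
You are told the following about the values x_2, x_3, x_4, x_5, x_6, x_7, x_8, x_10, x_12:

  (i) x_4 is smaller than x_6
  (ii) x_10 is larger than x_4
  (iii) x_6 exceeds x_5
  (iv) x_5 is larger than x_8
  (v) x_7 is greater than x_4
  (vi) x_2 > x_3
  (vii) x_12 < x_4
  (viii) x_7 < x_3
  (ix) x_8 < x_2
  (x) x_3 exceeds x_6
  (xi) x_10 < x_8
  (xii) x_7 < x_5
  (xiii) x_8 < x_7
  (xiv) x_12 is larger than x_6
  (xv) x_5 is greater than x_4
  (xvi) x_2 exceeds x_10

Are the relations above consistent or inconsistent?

We have x_6 < x_12 stated directly, yet also x_12 < x_4 < x_10 < x_8 < x_7 < x_5 < x_6 by chaining the others — so x_12 < x_6. Contradiction.

inconsistent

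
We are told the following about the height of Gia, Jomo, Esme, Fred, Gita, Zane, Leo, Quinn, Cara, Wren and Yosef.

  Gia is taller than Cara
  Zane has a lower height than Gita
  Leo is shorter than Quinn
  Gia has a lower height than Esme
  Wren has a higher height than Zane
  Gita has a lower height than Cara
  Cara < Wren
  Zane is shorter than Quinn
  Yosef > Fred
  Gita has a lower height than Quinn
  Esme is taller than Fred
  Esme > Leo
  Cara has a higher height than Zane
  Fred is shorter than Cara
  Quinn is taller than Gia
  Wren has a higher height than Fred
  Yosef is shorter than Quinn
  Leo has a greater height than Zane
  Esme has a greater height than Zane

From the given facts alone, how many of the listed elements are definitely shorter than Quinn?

Directly below Quinn: Zane, Gita, Yosef, Gia, Leo.
One step further: Fred, Cara (7 so far).
No other element is forced below Quinn by the given relations, so the count is 7.

7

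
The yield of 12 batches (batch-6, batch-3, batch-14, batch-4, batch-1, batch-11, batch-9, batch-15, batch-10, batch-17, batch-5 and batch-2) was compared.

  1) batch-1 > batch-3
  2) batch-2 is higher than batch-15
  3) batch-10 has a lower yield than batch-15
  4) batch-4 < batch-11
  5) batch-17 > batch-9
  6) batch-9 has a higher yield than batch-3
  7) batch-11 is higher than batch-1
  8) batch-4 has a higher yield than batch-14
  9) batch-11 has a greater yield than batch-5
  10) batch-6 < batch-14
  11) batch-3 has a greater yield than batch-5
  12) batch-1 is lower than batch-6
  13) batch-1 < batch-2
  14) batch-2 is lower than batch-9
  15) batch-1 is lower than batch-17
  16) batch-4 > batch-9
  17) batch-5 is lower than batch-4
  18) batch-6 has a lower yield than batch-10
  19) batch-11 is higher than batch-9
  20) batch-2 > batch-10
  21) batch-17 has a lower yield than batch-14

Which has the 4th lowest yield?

The consecutive relations fix a unique order: batch-5 < batch-3 < batch-1 < batch-6 < batch-10 < batch-15 < batch-2 < batch-9 < batch-17 < batch-14 < batch-4 < batch-11.
Counting 4 from the smallest end gives batch-6.

batch-6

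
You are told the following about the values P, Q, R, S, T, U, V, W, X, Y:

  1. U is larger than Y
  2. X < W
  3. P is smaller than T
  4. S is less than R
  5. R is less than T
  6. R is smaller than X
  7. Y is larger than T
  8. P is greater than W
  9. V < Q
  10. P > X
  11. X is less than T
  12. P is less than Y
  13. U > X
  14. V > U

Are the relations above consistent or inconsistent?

Every relation is compatible with S < R < X < W < P < T < Y < U < V < Q; the set is consistent.

consistent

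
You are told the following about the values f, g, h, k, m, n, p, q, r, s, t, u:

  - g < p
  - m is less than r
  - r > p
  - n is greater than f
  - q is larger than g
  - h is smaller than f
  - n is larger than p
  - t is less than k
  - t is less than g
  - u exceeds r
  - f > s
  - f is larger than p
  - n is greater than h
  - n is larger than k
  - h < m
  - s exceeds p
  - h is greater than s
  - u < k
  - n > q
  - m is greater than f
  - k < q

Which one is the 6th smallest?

Chaining the given pairs: t < g < p < s < h < f < m < r < u < k < q < n.
The 6th smallest is f.

f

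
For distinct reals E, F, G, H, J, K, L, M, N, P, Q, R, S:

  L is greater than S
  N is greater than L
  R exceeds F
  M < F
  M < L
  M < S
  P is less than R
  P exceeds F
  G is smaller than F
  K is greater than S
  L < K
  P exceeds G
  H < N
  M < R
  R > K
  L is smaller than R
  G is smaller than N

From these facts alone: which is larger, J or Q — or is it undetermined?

Following every chain through Q: nothing is chained to Q.
J is not reached, and no chain runs the other way from J to Q.
So the given relations leave the order of Q and J undetermined.

undetermined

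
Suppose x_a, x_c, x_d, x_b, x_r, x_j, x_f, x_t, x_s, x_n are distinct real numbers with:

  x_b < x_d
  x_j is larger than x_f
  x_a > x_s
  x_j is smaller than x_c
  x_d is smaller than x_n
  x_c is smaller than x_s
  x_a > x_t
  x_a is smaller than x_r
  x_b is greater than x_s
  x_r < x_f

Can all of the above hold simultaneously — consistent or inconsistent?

Chaining the given relations yields x_a < x_r < x_f < x_j < x_c < x_s, so x_a < x_s. But one relation states x_s < x_a. These cannot both hold.

inconsistent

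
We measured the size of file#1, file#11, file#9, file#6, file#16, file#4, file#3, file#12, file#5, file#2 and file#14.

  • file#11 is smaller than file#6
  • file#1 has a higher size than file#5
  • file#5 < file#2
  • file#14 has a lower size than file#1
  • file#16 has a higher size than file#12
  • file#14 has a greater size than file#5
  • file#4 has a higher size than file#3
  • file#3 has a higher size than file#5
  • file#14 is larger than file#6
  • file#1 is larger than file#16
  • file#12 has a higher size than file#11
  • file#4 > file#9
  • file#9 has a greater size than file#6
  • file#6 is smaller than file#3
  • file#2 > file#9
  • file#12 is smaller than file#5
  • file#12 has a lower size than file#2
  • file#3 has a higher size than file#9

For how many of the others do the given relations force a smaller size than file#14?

4

The elements the relations force below file#14 are file#11, file#12, file#6, file#5 — no chain reaches any other.
That is 4.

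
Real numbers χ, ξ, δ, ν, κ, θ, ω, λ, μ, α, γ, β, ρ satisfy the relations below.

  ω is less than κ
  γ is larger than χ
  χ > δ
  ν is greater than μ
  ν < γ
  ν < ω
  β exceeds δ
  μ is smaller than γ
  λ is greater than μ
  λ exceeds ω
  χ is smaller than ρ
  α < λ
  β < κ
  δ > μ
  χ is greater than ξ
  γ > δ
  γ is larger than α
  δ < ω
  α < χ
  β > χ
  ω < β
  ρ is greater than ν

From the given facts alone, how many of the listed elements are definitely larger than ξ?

Directly above ξ: χ.
One step further: ρ, β, γ (4 so far).
One step further: κ (5 so far).
Nothing else is reachable above ξ; 5 in all.

5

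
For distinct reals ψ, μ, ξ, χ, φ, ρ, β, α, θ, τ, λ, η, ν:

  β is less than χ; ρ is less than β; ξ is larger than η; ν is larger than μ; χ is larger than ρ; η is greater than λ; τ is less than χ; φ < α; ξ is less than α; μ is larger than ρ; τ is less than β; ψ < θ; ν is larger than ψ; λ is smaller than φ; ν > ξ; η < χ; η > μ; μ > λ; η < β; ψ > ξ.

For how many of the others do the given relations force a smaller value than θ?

From θ the given relations immediately reach ψ.
From those, ξ — 2 in total.
From those, η — 3 in total.
From those, λ, μ — 5 in total.
From those, ρ — 6 in total.
No other element is forced below θ by the given relations, so the count is 6.

6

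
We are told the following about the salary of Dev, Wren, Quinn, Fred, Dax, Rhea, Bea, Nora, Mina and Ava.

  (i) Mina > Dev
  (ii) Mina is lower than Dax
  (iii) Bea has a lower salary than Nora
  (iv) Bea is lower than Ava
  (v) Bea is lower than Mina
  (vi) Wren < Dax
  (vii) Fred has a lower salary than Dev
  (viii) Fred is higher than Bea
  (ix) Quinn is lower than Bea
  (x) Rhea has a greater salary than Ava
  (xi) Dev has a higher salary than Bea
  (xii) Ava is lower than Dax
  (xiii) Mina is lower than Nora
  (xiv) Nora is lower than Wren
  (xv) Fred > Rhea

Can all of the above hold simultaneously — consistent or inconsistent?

consistent

The single ordering Quinn < Bea < Ava < Rhea < Fred < Dev < Mina < Nora < Wren < Dax satisfies every listed relation, so no contradiction arises.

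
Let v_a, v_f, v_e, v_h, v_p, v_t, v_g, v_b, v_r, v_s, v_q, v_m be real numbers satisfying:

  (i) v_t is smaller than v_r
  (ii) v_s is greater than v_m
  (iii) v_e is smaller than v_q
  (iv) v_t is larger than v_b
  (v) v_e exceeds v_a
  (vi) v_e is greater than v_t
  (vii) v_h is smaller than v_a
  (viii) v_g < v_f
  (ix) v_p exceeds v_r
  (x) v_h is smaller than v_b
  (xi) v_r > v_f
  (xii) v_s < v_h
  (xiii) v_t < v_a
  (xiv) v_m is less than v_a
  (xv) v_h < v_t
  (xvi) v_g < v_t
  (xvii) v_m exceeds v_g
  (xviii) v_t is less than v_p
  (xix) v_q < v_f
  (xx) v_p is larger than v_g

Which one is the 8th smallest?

Piecing the relations together gives one ordering: v_g < v_m < v_s < v_h < v_b < v_t < v_a < v_e < v_q < v_f < v_r < v_p.
Counting 8 from the smallest end gives v_e.

v_e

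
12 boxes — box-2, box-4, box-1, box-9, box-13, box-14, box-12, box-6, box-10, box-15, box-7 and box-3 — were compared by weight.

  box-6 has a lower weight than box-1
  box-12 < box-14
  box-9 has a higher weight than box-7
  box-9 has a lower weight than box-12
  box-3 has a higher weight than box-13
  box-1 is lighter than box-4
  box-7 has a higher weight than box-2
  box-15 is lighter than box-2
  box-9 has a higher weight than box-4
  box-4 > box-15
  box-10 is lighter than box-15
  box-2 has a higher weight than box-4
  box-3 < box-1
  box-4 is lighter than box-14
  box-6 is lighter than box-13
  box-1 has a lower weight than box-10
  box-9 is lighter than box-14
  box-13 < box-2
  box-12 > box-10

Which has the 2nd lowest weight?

box-13

The consecutive relations fix a unique order: box-6 < box-13 < box-3 < box-1 < box-10 < box-15 < box-4 < box-2 < box-7 < box-9 < box-12 < box-14.
Counting 2 from the smallest end gives box-13.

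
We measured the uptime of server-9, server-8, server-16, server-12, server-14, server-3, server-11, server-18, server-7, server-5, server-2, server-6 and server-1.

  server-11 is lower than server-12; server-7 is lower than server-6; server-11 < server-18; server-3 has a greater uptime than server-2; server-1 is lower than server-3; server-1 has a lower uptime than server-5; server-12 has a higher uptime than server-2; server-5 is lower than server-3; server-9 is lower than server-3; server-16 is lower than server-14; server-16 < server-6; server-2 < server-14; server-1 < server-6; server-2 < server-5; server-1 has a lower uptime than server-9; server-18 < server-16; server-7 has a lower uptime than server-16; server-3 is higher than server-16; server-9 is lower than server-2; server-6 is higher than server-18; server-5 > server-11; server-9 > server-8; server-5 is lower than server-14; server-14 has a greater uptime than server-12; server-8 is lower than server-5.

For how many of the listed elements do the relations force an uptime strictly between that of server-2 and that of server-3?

1

Chaining upward from server-2 reaches: server-12, server-5, server-14.
Chaining downward from server-3 reaches: server-11, server-1, server-8, server-9, server-18, server-7, server-16, server-5.
Strictly between server-2 and server-3 are those in both lists: server-5 — 1 element.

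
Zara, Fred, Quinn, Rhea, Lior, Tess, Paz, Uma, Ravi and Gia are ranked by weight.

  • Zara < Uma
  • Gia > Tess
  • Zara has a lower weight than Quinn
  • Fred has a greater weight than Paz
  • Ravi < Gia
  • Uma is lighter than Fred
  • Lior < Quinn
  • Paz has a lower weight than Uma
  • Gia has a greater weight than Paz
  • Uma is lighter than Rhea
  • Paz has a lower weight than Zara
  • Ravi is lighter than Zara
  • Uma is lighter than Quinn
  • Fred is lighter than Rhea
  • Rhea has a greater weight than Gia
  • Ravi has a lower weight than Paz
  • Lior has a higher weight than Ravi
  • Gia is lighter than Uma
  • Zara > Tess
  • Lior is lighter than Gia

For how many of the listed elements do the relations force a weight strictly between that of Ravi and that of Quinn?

Chaining upward from Ravi reaches: Lior, Paz, Gia, Zara, Uma, Fred, Rhea.
Chaining downward from Quinn reaches: Lior, Tess, Paz, Gia, Zara, Uma.
Strictly between Ravi and Quinn are those in both lists: Lior, Paz, Gia, Zara, Uma — 5 elements.

5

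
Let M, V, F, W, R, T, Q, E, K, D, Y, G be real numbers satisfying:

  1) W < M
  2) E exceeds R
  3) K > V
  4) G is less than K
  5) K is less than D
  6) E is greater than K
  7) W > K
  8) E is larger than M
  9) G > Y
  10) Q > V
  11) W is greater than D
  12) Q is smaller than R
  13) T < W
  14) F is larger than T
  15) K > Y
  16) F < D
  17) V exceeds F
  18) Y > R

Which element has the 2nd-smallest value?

F

The consecutive relations fix a unique order: T < F < V < Q < R < Y < G < K < D < W < M < E.
The 2nd smallest is F.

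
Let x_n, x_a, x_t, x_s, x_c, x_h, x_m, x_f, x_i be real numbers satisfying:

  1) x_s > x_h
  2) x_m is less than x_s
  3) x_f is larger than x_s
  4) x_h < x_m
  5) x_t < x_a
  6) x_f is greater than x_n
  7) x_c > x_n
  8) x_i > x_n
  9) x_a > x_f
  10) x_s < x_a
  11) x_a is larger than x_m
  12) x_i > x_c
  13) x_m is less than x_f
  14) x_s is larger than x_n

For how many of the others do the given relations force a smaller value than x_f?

4

From x_f the given relations immediately reach x_n, x_m, x_s.
From those, x_h — 4 in total.
No other element is forced below x_f by the given relations, so the count is 4.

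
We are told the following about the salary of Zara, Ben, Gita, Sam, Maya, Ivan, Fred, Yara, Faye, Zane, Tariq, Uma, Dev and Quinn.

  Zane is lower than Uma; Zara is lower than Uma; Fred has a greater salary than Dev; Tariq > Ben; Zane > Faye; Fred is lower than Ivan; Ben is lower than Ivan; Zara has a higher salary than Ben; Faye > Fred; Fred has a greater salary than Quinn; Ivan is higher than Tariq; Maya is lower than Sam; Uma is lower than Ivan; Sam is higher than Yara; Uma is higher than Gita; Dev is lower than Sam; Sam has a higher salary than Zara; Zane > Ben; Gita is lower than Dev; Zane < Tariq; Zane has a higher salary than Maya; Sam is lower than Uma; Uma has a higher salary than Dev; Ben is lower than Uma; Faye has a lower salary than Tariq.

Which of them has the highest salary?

Ivan

Chaining downward from Ivan: directly below it, Ben, Fred, Tariq, Uma; then Gita, Dev, Quinn, Faye, Zane, Zara, Sam; then Maya, Yara.
That covers every other element, and nothing is given above Ivan, so Ivan is the highest salary.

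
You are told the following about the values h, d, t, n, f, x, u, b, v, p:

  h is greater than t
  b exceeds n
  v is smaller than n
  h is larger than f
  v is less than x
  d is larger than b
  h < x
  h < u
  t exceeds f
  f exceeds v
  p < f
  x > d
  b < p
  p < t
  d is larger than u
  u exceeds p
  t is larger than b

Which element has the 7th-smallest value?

h

The consecutive relations fix a unique order: v < n < b < p < f < t < h < u < d < x.
The 7th smallest is h.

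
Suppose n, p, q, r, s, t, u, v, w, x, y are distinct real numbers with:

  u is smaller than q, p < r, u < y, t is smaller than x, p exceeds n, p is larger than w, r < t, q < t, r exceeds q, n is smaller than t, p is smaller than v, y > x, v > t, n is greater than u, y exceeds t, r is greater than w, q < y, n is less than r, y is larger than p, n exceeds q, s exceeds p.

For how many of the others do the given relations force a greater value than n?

7

The elements the relations force above n are p, r, t, x, v, s, y — no chain reaches any other.
That is 7.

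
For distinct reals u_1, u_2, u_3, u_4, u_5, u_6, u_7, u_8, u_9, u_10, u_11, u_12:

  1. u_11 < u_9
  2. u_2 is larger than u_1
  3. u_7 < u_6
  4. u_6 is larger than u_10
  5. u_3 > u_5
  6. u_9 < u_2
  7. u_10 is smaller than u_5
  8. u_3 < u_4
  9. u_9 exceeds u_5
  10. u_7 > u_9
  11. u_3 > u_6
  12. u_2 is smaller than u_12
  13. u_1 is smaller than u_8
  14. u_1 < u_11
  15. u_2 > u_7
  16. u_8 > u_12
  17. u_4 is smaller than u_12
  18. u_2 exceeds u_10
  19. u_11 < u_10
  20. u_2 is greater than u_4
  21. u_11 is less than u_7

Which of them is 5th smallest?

The consecutive relations fix a unique order: u_1 < u_11 < u_10 < u_5 < u_9 < u_7 < u_6 < u_3 < u_4 < u_2 < u_12 < u_8.
Counting 5 from the smallest end gives u_9.

u_9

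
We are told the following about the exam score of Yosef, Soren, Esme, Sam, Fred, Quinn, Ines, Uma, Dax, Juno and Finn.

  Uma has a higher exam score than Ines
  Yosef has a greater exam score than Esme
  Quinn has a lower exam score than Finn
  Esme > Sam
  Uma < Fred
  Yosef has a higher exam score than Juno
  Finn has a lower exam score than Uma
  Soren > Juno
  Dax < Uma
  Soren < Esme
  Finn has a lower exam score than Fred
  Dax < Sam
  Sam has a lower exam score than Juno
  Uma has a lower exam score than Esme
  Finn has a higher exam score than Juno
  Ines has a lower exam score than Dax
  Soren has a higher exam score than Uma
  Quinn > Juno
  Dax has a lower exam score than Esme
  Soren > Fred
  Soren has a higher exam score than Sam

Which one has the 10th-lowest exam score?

Esme

Chaining the given pairs: Ines < Dax < Sam < Juno < Quinn < Finn < Uma < Fred < Soren < Esme < Yosef.
Counting 10 from the smallest end gives Esme.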